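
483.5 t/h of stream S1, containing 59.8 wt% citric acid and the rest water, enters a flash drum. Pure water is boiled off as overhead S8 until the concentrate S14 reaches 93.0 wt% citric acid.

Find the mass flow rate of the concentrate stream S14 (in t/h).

310.9 t/h

citric acid is conserved: 483.5×0.598 = 289.13 t/h all reports to the concentrate.
Concentrate = 289.13/(target fraction) = 310.9 t/h.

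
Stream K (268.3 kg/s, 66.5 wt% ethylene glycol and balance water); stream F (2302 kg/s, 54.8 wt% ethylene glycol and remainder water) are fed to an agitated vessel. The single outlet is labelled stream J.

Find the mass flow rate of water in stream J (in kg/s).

1130 kg/s

water out = water in = 268.3×0.335 + 2302×0.452 = 1130.4 kg/s.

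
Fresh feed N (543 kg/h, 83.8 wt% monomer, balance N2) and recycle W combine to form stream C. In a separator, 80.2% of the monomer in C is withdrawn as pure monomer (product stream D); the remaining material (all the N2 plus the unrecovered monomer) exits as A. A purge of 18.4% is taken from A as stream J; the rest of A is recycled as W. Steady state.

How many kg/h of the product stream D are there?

monomer in C: m_A = 543×0.838 + (1−0.184)·(1−0.802)·m_A, so m_A = 455.03/0.8384 = 542.72 kg/h.
Product D = 0.802×542.72 = 435.26 kg/h.

435.3 kg/h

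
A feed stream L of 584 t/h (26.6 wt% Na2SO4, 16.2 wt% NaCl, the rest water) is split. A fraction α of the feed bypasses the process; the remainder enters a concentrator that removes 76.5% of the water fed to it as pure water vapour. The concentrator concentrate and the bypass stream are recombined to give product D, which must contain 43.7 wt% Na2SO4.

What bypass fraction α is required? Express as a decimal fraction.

All 584×0.266 = 155.34 t/h of Na2SO4 reaches D, so D = 155.34/0.437 = 355.48 t/h and vapour = 228.52 t/h.
The evaporator receives (1−α)·584 of feed at 0.572 water and removes 0.765 of that water:
0.765×0.572×(1−α)×584 = 228.52
(1−α) = 228.52/255.55 = 0.8942;  α = 0.1058.

0.106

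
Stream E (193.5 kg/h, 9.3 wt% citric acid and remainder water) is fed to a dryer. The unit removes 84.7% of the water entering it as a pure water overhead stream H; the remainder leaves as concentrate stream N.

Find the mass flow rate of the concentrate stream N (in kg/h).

water entering = 193.5×0.907 = 175.5 kg/h; overhead removed = 0.847×175.5 = 148.65 kg/h.
Concentrate = 193.5 − 148.65 = 44.848 kg/h.

44.85 kg/h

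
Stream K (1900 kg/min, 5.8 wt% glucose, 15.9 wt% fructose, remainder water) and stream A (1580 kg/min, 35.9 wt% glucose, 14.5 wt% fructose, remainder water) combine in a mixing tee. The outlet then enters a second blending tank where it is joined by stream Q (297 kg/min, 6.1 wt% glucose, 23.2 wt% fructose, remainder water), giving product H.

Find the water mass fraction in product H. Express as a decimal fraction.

0.657

Overall, product flow = 3777 kg/min.
water in = 1900×0.783 + 1580×0.496 + 297×0.707 = 2481.4 kg/min.
water fraction in H = 0.657.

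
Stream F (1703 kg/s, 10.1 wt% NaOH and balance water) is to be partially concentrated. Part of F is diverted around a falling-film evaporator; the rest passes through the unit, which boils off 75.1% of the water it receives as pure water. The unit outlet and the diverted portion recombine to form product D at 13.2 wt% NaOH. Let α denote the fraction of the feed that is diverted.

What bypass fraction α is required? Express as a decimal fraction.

All 1703×0.101 = 172 kg/s of NaOH reaches D, so D = 172/0.132 = 1303.1 kg/s and vapour = 399.95 kg/s.
The evaporator receives (1−α)·1703 of feed at 0.899 water and removes 0.751 of that water:
0.751×0.899×(1−α)×1703 = 399.95
(1−α) = 399.95/1149.8 = 0.3478;  α = 0.6522.

0.652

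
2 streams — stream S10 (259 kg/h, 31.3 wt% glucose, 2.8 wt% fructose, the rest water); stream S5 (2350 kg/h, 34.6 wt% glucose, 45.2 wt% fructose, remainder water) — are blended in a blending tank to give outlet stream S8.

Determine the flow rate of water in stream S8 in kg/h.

645.4 kg/h

water out = water in = 259×0.659 + 2350×0.202 = 645.38 kg/h.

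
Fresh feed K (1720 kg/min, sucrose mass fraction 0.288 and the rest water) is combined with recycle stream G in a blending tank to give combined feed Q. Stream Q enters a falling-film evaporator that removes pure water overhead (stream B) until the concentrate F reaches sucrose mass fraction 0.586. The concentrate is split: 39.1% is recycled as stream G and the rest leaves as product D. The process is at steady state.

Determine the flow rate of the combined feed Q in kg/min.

Overall sucrose balance (none leaves overhead): sucrose in fresh feed = sucrose in product, i.e. 1720×0.288 = (1−0.391)·F·0.586.
F = 495.36/(0.586×0.609) = 1388.1 kg/min.
Recycle G = 0.391×1388.1 = 542.73 kg/min.
Combined feed Q = 1720 + 542.73 = 2262.7 kg/min.

2263 kg/min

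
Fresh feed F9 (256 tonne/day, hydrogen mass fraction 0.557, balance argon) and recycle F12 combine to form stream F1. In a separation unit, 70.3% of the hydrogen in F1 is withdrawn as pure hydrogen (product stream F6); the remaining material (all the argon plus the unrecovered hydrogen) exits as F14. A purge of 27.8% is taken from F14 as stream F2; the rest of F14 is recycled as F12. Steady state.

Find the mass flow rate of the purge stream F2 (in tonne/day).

argon enters only via F9 and leaves only via the purge: 256×0.443 = 0.278×(argon in F14), and the separation unit passes all argon, so argon in F1 = argon in F14 = 407.94 tonne/day.
hydrogen in F1: m_A = 256×0.557 + (1−0.278)·(1−0.703)·m_A, so m_A = 142.59/0.7856 = 181.51 tonne/day.
F14 = (1−0.703)×181.51 + 407.94 = 461.85 tonne/day.
Purge F2 = 0.278×461.85 = 128.39 tonne/day.

128.4 tonne/day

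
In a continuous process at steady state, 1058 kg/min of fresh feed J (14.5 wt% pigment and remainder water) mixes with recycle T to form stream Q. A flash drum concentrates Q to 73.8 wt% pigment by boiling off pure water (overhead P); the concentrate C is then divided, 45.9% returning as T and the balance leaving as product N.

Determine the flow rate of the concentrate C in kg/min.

Overall pigment balance (none leaves overhead): pigment in fresh feed = pigment in product, i.e. 1058×0.145 = (1−0.459)·C·0.738.
C = 153.41/(0.738×0.541) = 384.24 kg/min.

384.2 kg/min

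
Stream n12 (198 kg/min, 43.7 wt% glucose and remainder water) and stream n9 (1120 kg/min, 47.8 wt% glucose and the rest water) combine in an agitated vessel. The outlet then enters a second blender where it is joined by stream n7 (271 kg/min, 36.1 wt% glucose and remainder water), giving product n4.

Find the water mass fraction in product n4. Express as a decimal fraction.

Overall, product flow = 1589 kg/min.
water in = 198×0.563 + 1120×0.522 + 271×0.639 = 869.28 kg/min.
water fraction in n4 = 0.547.

0.547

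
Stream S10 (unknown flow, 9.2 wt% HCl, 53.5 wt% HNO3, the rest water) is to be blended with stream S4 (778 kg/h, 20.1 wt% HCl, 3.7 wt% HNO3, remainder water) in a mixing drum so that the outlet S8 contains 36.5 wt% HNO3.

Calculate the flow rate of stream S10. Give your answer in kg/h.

Let S10 be the unknown flow. Total out = 778 + S10.
HNO3 balance: 28.786 + 0.535·S10 = 0.365·(778 + S10)
(0.535 − 0.365)·S10 = 0.365×778 − 28.786 = 255.18
S10 = 255.18 / 0.170 = 1501.1 kg/h

1501 kg/h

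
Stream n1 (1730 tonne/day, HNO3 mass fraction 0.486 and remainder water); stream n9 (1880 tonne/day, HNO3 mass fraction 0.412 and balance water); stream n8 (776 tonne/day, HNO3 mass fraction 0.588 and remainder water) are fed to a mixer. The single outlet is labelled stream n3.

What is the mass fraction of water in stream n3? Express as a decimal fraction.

0.528

Total flow out = 1730 + 1880 + 776 = 4386 tonne/day.
water in = 1730×0.514 + 1880×0.588 + 776×0.412 = 2314.4 tonne/day.
water mass fraction in n3 = 2314.4/4386 = 0.528.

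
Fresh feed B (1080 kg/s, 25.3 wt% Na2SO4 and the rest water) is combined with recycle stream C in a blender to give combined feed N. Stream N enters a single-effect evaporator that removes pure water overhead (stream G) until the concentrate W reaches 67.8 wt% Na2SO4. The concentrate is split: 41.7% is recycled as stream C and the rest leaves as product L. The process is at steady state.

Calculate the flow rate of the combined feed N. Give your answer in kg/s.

1368 kg/s

Overall Na2SO4 balance (none leaves overhead): Na2SO4 in fresh feed = Na2SO4 in product, i.e. 1080×0.253 = (1−0.417)·W·0.678.
W = 273.24/(0.678×0.583) = 691.27 kg/s.
Recycle C = 0.417×691.27 = 288.26 kg/s.
Combined feed N = 1080 + 288.26 = 1368.3 kg/s.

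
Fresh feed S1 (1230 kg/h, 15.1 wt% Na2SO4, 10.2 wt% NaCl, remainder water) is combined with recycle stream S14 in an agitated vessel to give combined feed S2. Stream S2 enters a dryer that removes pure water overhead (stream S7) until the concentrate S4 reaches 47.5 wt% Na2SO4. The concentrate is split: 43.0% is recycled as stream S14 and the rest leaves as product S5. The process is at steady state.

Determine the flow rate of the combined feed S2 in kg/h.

Overall Na2SO4 balance (none leaves overhead): Na2SO4 in fresh feed = Na2SO4 in product, i.e. 1230×0.151 = (1−0.430)·S4·0.475.
S4 = 185.73/(0.475×0.570) = 685.98 kg/h.
Recycle S14 = 0.430×685.98 = 294.97 kg/h.
Combined feed S2 = 1230 + 294.97 = 1525 kg/h.

1525 kg/h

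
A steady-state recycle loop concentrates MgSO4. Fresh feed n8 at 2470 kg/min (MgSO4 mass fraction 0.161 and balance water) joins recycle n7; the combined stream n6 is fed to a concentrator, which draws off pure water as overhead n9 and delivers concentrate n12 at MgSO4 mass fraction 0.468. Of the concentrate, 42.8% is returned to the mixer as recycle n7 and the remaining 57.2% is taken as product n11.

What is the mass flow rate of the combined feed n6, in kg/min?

Overall MgSO4 balance (none leaves overhead): MgSO4 in fresh feed = MgSO4 in product, i.e. 2470×0.161 = (1−0.428)·n12·0.468.
n12 = 397.67/(0.468×0.572) = 1485.5 kg/min.
Recycle n7 = 0.428×1485.5 = 635.81 kg/min.
Combined feed n6 = 2470 + 635.81 = 3105.8 kg/min.

3106 kg/min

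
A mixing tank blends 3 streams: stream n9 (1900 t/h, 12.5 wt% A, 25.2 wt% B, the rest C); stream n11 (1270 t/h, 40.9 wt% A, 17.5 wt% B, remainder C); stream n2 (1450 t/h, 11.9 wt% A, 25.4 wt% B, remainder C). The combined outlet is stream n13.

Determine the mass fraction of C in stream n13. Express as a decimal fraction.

0.5674

Total flow out = 1900 + 1270 + 1450 = 4620 t/h.
C in = 1900×0.623 + 1270×0.416 + 1450×0.627 = 2621.2 t/h.
C mass fraction in n13 = 2621.2/4620 = 0.5674.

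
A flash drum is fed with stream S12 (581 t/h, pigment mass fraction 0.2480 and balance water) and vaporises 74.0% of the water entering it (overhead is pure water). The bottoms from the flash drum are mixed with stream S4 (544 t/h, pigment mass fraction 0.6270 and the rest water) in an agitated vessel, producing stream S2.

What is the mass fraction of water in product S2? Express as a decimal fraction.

0.3948

Vapour removed = 0.740×0.752×581 = 323.31 t/h; concentrate = 257.69 t/h.
water reaching the mixer = 113.6 (from concentrate) + 544×0.373 = 316.51 t/h.
Product flow = 257.69 + 544 = 801.69 t/h; water fraction = 0.3948.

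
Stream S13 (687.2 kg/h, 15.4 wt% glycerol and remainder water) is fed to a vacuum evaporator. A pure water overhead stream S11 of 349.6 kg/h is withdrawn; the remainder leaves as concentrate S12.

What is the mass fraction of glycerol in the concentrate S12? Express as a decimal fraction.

0.3135

glycerol is not removed: 687.2×0.154 = 105.83 kg/h of glycerol enters S12.
Concentrate = 687.2 − 349.6 = 337.6 kg/h.
Mass fraction = 105.83/337.6 = 0.3135.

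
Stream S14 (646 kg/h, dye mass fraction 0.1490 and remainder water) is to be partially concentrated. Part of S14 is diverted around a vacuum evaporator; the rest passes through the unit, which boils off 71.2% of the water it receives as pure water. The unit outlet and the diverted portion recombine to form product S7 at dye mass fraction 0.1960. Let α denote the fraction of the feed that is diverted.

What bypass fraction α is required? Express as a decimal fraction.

0.604

All 646×0.149 = 96.254 kg/h of dye reaches S7, so S7 = 96.254/0.196 = 491.09 kg/h and vapour = 154.91 kg/h.
The evaporator receives (1−α)·646 of feed at 0.851 water and removes 0.712 of that water:
0.712×0.851×(1−α)×646 = 154.91
(1−α) = 154.91/391.42 = 0.3958;  α = 0.6042.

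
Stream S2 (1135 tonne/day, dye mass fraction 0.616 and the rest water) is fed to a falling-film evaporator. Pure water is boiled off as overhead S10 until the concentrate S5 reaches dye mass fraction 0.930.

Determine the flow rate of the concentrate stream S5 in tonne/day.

dye is conserved: 1135×0.616 = 699.16 tonne/day all reports to the concentrate.
Concentrate = 699.16/(target fraction) = 751.78 tonne/day.

751.8 tonne/day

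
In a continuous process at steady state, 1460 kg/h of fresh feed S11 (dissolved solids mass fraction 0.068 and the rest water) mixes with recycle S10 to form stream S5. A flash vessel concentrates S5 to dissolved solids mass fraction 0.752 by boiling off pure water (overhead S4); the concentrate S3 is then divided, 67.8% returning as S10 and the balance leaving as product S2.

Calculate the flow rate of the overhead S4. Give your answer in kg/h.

1328 kg/h

Overall dissolved solids balance (none leaves overhead): dissolved solids in fresh feed = dissolved solids in product, i.e. 1460×0.068 = (1−0.678)·S3·0.752.
S3 = 99.28/(0.752×0.322) = 410 kg/h.
Recycle S10 = 0.678×410 = 277.98 kg/h.
Combined feed S5 = 1460 + 277.98 = 1738 kg/h.
Overhead S4 = S5 − S3 = 1738 − 410 = 1328 kg/h.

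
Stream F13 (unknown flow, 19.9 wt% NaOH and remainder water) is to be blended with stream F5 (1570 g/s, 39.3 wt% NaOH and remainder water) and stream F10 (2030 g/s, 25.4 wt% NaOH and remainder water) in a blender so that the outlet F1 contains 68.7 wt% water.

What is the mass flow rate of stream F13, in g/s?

Let F13 be the unknown flow. Total out = 3600 + F13.
water balance: 2467.4 + 0.801·F13 = 0.687·(3600 + F13)
(0.801 − 0.687)·F13 = 0.687×3600 − 2467.4 = 5.83
F13 = 5.83 / 0.114 = 51.14 g/s

51.14 g/s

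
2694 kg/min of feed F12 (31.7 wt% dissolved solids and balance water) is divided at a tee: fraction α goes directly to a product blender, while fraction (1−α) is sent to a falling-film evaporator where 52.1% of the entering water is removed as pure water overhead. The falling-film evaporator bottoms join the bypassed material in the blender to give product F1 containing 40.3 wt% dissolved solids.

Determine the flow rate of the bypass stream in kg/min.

All 2694×0.317 = 854 kg/min of dissolved solids reaches F1, so F1 = 854/0.403 = 2119.1 kg/min and vapour = 574.9 kg/min.
The evaporator receives (1−α)·2694 of feed at 0.683 water and removes 0.521 of that water:
0.521×0.683×(1−α)×2694 = 574.9
(1−α) = 574.9/958.64 = 0.5997;  α = 0.4003.
Bypass flow = 0.4003×2694 = 1078.4 kg/min.

1078 kg/min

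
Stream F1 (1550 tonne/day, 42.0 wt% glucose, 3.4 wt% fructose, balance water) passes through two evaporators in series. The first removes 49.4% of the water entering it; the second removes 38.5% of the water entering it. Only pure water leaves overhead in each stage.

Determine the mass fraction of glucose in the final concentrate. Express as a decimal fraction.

0.6732

water in feed = 1550×0.546 = 846.3 tonne/day.
After stage 1: water left = (1−0.494)×846.3 = 428.23; stream total = 1131.9 tonne/day.
After stage 2: water left = (1−0.385)×428.23 = 263.36; final concentrate = 967.06 tonne/day.
glucose fraction = 651/967.06 = 0.6732.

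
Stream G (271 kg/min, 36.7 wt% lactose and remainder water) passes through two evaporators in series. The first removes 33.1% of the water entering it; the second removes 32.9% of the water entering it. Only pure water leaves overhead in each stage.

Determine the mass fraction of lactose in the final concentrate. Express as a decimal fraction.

0.564

water in feed = 271×0.633 = 171.54 kg/min.
After stage 1: water left = (1−0.331)×171.54 = 114.76; stream total = 214.22 kg/min.
After stage 2: water left = (1−0.329)×114.76 = 77.005; final concentrate = 176.46 kg/min.
lactose fraction = 99.457/176.46 = 0.564.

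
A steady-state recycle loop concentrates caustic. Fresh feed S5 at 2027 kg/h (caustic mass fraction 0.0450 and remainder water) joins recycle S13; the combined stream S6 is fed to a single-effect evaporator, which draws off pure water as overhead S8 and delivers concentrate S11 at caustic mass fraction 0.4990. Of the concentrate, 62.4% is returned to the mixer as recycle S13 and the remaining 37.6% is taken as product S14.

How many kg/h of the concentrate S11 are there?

486.2 kg/h

Overall caustic balance (none leaves overhead): caustic in fresh feed = caustic in product, i.e. 2027×0.045 = (1−0.624)·S11·0.499.
S11 = 91.215/(0.499×0.376) = 486.16 kg/h.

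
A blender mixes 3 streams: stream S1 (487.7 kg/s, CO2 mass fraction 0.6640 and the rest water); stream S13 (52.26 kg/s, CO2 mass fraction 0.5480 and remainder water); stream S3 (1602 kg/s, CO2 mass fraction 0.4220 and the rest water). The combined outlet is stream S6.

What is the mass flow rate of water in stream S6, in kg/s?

water out = water in = 487.7×0.336 + 52.26×0.452 + 1602×0.578 = 1113.4 kg/s.

1113 kg/s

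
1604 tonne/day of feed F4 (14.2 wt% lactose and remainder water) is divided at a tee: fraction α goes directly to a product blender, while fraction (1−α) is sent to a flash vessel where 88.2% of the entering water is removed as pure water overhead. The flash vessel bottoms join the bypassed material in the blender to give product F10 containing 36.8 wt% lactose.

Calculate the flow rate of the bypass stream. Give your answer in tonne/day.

All 1604×0.142 = 227.77 tonne/day of lactose reaches F10, so F10 = 227.77/0.368 = 618.93 tonne/day and vapour = 985.07 tonne/day.
The evaporator receives (1−α)·1604 of feed at 0.858 water and removes 0.882 of that water:
0.882×0.858×(1−α)×1604 = 985.07
(1−α) = 985.07/1213.8 = 0.8115;  α = 0.1885.
Bypass flow = 0.1885×1604 = 302.31 tonne/day.

302.3 tonne/day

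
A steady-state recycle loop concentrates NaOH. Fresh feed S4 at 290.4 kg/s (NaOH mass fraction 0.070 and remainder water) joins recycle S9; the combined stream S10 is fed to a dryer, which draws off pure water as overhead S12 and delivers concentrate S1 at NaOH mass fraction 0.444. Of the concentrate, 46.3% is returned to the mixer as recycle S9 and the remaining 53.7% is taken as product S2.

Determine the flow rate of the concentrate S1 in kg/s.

85.26 kg/s

Overall NaOH balance (none leaves overhead): NaOH in fresh feed = NaOH in product, i.e. 290.4×0.070 = (1−0.463)·S1·0.444.
S1 = 20.328/(0.444×0.537) = 85.258 kg/s.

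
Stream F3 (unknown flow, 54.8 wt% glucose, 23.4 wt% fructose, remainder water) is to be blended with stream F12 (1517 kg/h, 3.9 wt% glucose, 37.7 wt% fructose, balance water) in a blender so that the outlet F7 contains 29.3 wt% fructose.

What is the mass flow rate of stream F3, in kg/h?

2160 kg/h

Let F3 be the unknown flow. Total out = 1517 + F3.
fructose balance: 571.91 + 0.234·F3 = 0.293·(1517 + F3)
(0.234 − 0.293)·F3 = 0.293×1517 − 571.91 = -127.43
F3 = -127.43 / -0.059 = 2159.8 kg/h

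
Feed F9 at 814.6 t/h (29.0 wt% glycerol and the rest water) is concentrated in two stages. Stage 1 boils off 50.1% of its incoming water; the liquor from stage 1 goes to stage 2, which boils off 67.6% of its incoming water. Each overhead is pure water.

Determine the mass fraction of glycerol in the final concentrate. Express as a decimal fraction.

water in feed = 814.6×0.710 = 578.37 t/h.
After stage 1: water left = (1−0.501)×578.37 = 288.6; stream total = 524.84 t/h.
After stage 2: water left = (1−0.676)×288.6 = 93.508; final concentrate = 329.74 t/h.
glycerol fraction = 236.23/329.74 = 0.716.

0.716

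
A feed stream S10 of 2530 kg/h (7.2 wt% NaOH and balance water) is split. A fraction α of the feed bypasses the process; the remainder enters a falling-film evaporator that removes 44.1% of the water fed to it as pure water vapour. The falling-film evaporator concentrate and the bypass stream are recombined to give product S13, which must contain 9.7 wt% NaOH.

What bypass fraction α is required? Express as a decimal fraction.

0.370

All 2530×0.072 = 182.16 kg/h of NaOH reaches S13, so S13 = 182.16/0.097 = 1877.9 kg/h and vapour = 652.06 kg/h.
The evaporator receives (1−α)·2530 of feed at 0.928 water and removes 0.441 of that water:
0.441×0.928×(1−α)×2530 = 652.06
(1−α) = 652.06/1035.4 = 0.6298;  α = 0.3702.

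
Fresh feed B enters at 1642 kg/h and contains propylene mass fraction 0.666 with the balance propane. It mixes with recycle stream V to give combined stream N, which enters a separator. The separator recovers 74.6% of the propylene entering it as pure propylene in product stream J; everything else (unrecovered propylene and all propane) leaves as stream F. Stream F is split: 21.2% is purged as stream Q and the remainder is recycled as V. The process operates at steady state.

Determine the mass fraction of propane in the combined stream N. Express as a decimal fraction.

propane enters only via B and leaves only via the purge: 1642×0.334 = 0.212×(propane in F), and the separator passes all propane, so propane in N = propane in F = 2586.9 kg/h.
propylene in N: m_A = 1642×0.666 + (1−0.212)·(1−0.746)·m_A, so m_A = 1093.6/0.7998 = 1367.2 kg/h.
N = 1367.2 + 2586.9 = 3954.1 kg/h.
propane fraction in N = 2586.9/3954.1 = 0.654.

0.654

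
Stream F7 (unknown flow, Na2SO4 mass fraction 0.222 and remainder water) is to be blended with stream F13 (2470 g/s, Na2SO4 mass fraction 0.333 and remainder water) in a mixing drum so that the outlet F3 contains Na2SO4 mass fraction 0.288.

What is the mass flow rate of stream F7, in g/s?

Let F7 be the unknown flow. Total out = 2470 + F7.
Na2SO4 balance: 822.51 + 0.222·F7 = 0.288·(2470 + F7)
(0.222 − 0.288)·F7 = 0.288×2470 − 822.51 = -111.15
F7 = -111.15 / -0.066 = 1684.1 g/s

1684 g/s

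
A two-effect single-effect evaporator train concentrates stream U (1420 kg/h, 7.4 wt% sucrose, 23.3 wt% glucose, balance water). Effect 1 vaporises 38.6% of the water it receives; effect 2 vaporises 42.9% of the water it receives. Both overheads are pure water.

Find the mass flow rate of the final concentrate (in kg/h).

water in feed = 1420×0.693 = 984.06 kg/h.
After stage 1: water left = (1−0.386)×984.06 = 604.21; stream total = 1040.2 kg/h.
After stage 2: water left = (1−0.429)×604.21 = 345.01; final concentrate = 780.95 kg/h.

780.9 kg/h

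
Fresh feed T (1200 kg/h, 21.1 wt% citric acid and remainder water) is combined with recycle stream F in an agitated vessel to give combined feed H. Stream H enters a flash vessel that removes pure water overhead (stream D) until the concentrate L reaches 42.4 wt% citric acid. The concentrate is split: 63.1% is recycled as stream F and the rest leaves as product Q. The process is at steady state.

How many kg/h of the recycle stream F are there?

1021 kg/h

Overall citric acid balance (none leaves overhead): citric acid in fresh feed = citric acid in product, i.e. 1200×0.211 = (1−0.631)·L·0.424.
L = 253.2/(0.424×0.369) = 1618.3 kg/h.
Recycle F = 0.631×1618.3 = 1021.2 kg/h.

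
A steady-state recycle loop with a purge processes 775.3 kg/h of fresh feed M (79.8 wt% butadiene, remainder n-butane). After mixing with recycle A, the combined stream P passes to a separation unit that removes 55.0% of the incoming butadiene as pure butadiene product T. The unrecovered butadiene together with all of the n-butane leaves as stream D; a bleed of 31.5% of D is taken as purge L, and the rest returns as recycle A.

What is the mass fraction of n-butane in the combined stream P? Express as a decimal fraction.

0.357

n-butane enters only via M and leaves only via the purge: 775.3×0.202 = 0.315×(n-butane in D), and the separation unit passes all n-butane, so n-butane in P = n-butane in D = 497.18 kg/h.
butadiene in P: m_A = 775.3×0.798 + (1−0.315)·(1−0.550)·m_A, so m_A = 618.69/0.6918 = 894.38 kg/h.
P = 894.38 + 497.18 = 1391.6 kg/h.
n-butane fraction in P = 497.18/1391.6 = 0.357.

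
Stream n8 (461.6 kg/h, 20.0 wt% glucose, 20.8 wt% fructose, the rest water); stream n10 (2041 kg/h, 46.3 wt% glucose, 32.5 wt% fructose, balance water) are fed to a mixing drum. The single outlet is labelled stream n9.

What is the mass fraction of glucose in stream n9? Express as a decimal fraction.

0.4145

Total flow out = 461.6 + 2041 = 2502.6 kg/h.
glucose in = 461.6×0.200 + 2041×0.463 = 1037.3 kg/h.
glucose mass fraction in n9 = 1037.3/2502.6 = 0.4145.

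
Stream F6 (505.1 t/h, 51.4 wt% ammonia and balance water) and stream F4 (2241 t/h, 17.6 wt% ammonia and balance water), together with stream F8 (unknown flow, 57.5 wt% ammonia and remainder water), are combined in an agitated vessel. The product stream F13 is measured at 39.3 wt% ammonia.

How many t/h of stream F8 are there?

2336 t/h

Let F8 be the unknown flow. Total out = 2746.1 + F8.
ammonia balance: 654.04 + 0.575·F8 = 0.393·(2746.1 + F8)
(0.575 − 0.393)·F8 = 0.393×2746.1 − 654.04 = 425.18
F8 = 425.18 / 0.182 = 2336.2 t/h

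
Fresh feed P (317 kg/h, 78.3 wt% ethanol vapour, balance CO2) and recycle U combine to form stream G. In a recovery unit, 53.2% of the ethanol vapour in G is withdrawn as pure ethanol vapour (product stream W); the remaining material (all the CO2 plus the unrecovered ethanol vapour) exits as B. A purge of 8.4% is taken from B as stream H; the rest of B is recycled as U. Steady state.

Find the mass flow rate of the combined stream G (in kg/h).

1253 kg/h

CO2 enters only via P and leaves only via the purge: 317×0.217 = 0.084×(CO2 in B), and the recovery unit passes all CO2, so CO2 in G = CO2 in B = 818.92 kg/h.
ethanol vapour in G: m_A = 317×0.783 + (1−0.084)·(1−0.532)·m_A, so m_A = 248.21/0.5713 = 434.46 kg/h.
G = 434.46 + 818.92 = 1253.4 kg/h.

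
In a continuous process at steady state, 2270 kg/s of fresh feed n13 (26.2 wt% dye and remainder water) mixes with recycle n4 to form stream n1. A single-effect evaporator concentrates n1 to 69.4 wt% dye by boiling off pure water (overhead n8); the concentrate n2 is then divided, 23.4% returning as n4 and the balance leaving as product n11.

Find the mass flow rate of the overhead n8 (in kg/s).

1413 kg/s

Overall dye balance (none leaves overhead): dye in fresh feed = dye in product, i.e. 2270×0.262 = (1−0.234)·n2·0.694.
n2 = 594.74/(0.694×0.766) = 1118.8 kg/s.
Recycle n4 = 0.234×1118.8 = 261.79 kg/s.
Combined feed n1 = 2270 + 261.79 = 2531.8 kg/s.
Overhead n8 = n1 − n2 = 2531.8 − 1118.8 = 1413 kg/s.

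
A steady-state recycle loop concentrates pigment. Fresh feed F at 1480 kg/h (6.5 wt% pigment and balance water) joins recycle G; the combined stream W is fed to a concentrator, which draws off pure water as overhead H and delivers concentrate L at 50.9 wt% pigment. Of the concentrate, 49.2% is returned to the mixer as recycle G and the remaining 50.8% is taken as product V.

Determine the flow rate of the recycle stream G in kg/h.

183 kg/h

Overall pigment balance (none leaves overhead): pigment in fresh feed = pigment in product, i.e. 1480×0.065 = (1−0.492)·L·0.509.
L = 96.2/(0.509×0.508) = 372.04 kg/h.
Recycle G = 0.492×372.04 = 183.05 kg/h.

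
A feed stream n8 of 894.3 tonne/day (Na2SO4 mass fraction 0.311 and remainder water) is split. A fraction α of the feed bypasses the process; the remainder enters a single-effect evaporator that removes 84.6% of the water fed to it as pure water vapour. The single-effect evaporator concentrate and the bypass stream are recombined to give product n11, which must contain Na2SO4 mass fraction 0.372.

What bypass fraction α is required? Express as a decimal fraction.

All 894.3×0.311 = 278.13 tonne/day of Na2SO4 reaches n11, so n11 = 278.13/0.372 = 747.65 tonne/day and vapour = 146.65 tonne/day.
The evaporator receives (1−α)·894.3 of feed at 0.689 water and removes 0.846 of that water:
0.846×0.689×(1−α)×894.3 = 146.65
(1−α) = 146.65/521.28 = 0.2813;  α = 0.7187.

0.719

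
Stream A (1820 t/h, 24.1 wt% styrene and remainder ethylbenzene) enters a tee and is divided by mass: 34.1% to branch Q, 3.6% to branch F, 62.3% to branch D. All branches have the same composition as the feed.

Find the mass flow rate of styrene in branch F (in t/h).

Branch F total = 0.036×1820 = 65.52 t/h.
styrene in F = 0.241×65.52 = 15.79 t/h.

15.79 t/h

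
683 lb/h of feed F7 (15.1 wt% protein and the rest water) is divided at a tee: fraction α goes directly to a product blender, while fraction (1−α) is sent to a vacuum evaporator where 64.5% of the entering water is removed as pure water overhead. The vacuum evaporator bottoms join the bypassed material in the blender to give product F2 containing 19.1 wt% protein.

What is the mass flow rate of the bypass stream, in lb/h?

421.8 lb/h

All 683×0.151 = 103.13 lb/h of protein reaches F2, so F2 = 103.13/0.191 = 539.96 lb/h and vapour = 143.04 lb/h.
The evaporator receives (1−α)·683 of feed at 0.849 water and removes 0.645 of that water:
0.645×0.849×(1−α)×683 = 143.04
(1−α) = 143.04/374.01 = 0.3824;  α = 0.6176.
Bypass flow = 0.6176×683 = 421.8 lb/h.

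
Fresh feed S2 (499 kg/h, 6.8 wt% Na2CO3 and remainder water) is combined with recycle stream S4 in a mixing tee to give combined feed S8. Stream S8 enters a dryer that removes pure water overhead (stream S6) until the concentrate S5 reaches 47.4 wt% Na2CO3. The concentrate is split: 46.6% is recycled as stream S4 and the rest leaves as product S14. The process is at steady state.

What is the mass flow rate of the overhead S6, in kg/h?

Overall Na2CO3 balance (none leaves overhead): Na2CO3 in fresh feed = Na2CO3 in product, i.e. 499×0.068 = (1−0.466)·S5·0.474.
S5 = 33.932/(0.474×0.534) = 134.06 kg/h.
Recycle S4 = 0.466×134.06 = 62.471 kg/h.
Combined feed S8 = 499 + 62.471 = 561.47 kg/h.
Overhead S6 = S8 − S5 = 561.47 − 134.06 = 427.41 kg/h.

427.4 kg/h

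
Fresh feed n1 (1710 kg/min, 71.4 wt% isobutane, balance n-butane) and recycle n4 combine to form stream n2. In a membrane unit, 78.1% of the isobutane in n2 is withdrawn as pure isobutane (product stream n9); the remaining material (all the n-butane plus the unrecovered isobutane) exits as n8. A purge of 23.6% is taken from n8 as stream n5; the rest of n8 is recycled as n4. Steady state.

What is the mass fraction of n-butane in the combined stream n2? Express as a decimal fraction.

0.5856

n-butane enters only via n1 and leaves only via the purge: 1710×0.286 = 0.236×(n-butane in n8), and the membrane unit passes all n-butane, so n-butane in n2 = n-butane in n8 = 2072.3 kg/min.
isobutane in n2: m_A = 1710×0.714 + (1−0.236)·(1−0.781)·m_A, so m_A = 1220.9/0.8327 = 1466.3 kg/min.
n2 = 1466.3 + 2072.3 = 3538.6 kg/min.
n-butane fraction in n2 = 2072.3/3538.6 = 0.5856.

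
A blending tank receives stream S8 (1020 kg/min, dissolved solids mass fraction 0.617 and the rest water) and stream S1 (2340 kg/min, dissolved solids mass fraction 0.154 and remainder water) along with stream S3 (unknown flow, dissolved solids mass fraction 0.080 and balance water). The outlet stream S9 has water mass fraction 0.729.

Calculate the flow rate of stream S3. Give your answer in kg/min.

414.3 kg/min

Let S3 be the unknown flow. Total out = 3360 + S3.
water balance: 2370.3 + 0.920·S3 = 0.729·(3360 + S3)
(0.920 − 0.729)·S3 = 0.729×3360 − 2370.3 = 79.14
S3 = 79.14 / 0.191 = 414.35 kg/min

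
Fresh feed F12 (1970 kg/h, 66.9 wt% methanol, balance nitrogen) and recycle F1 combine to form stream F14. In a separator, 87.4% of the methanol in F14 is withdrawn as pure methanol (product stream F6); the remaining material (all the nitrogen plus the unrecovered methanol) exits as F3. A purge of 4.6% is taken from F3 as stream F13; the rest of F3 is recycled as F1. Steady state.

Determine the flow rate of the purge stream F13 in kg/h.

nitrogen enters only via F12 and leaves only via the purge: 1970×0.331 = 0.046×(nitrogen in F3), and the separator passes all nitrogen, so nitrogen in F14 = nitrogen in F3 = 14175 kg/h.
methanol in F14: m_A = 1970×0.669 + (1−0.046)·(1−0.874)·m_A, so m_A = 1317.9/0.8798 = 1498 kg/h.
F3 = (1−0.874)×1498 + 14175 = 14364 kg/h.
Purge F13 = 0.046×14364 = 660.75 kg/h.

660.8 kg/h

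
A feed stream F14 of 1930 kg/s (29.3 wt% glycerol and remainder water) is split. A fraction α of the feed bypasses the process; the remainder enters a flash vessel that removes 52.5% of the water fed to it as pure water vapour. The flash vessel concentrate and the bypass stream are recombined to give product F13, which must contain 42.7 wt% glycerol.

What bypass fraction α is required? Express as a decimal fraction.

0.155

All 1930×0.293 = 565.49 kg/s of glycerol reaches F13, so F13 = 565.49/0.427 = 1324.3 kg/s and vapour = 605.67 kg/s.
The evaporator receives (1−α)·1930 of feed at 0.707 water and removes 0.525 of that water:
0.525×0.707×(1−α)×1930 = 605.67
(1−α) = 605.67/716.37 = 0.8455;  α = 0.1545.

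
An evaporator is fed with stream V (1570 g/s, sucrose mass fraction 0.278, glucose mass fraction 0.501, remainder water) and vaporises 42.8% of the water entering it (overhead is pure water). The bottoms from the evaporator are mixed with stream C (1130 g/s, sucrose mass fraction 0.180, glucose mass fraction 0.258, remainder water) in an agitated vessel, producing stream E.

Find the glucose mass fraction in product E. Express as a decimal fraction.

0.423

Vapour removed = 0.428×0.221×1570 = 148.5 g/s; concentrate = 1421.5 g/s.
glucose reaching the mixer = 786.57 (from concentrate) + 1130×0.258 = 1078.1 g/s.
Product flow = 1421.5 + 1130 = 2551.5 g/s; glucose fraction = 0.423.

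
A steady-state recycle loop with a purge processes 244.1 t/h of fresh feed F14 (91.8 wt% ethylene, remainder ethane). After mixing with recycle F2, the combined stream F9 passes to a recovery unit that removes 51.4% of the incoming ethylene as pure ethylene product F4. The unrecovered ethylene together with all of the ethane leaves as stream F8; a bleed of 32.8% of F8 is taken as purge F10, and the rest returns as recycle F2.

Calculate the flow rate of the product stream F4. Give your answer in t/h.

171 t/h

ethylene in F9: m_A = 244.1×0.918 + (1−0.328)·(1−0.514)·m_A, so m_A = 224.08/0.6734 = 332.76 t/h.
Product F4 = 0.514×332.76 = 171.04 t/h.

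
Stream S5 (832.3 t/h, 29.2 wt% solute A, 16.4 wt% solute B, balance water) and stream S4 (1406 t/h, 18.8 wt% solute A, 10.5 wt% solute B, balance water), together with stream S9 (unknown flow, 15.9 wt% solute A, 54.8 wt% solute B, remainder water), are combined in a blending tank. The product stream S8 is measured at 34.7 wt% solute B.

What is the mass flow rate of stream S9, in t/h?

Let S9 be the unknown flow. Total out = 2238.3 + S9.
solute B balance: 284.13 + 0.548·S9 = 0.347·(2238.3 + S9)
(0.548 − 0.347)·S9 = 0.347×2238.3 − 284.13 = 492.56
S9 = 492.56 / 0.201 = 2450.6 t/h

2451 t/h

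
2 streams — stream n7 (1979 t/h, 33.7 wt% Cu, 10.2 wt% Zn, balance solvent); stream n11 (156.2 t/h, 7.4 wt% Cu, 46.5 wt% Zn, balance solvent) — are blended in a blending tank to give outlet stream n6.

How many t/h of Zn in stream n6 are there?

Zn out = Zn in = 1979×0.102 + 156.2×0.465 = 274.49 t/h.

274.5 t/h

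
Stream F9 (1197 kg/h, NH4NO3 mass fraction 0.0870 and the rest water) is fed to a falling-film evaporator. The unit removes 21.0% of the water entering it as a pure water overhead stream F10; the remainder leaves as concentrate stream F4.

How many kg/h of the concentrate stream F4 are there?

water entering = 1197×0.913 = 1092.9 kg/h; overhead removed = 0.210×1092.9 = 229.5 kg/h.
Concentrate = 1197 − 229.5 = 967.5 kg/h.

967.5 kg/h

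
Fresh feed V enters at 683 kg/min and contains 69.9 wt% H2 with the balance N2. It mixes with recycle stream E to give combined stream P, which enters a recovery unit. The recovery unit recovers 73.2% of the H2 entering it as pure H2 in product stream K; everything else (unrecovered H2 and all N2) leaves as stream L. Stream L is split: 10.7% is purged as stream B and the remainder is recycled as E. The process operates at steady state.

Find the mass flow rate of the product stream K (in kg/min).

H2 in P: m_A = 683×0.699 + (1−0.107)·(1−0.732)·m_A, so m_A = 477.42/0.7607 = 627.62 kg/min.
Product K = 0.732×627.62 = 459.42 kg/min.

459.4 kg/min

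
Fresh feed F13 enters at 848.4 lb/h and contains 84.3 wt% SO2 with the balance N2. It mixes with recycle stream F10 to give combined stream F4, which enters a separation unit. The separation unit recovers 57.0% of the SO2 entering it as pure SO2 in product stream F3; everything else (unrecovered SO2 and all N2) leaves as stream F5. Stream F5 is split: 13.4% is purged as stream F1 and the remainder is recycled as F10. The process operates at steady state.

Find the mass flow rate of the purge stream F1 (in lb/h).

N2 enters only via F13 and leaves only via the purge: 848.4×0.157 = 0.134×(N2 in F5), and the separation unit passes all N2, so N2 in F4 = N2 in F5 = 994.02 lb/h.
SO2 in F4: m_A = 848.4×0.843 + (1−0.134)·(1−0.570)·m_A, so m_A = 715.2/0.6276 = 1139.5 lb/h.
F5 = (1−0.570)×1139.5 + 994.02 = 1484 lb/h.
Purge F1 = 0.134×1484 = 198.86 lb/h.

198.9 lb/h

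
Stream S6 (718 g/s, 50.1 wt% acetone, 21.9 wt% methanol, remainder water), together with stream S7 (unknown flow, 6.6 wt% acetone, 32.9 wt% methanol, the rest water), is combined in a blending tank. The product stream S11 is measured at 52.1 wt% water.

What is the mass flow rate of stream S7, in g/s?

Let S7 be the unknown flow. Total out = 718 + S7.
water balance: 201.04 + 0.605·S7 = 0.521·(718 + S7)
(0.605 − 0.521)·S7 = 0.521×718 − 201.04 = 173.04
S7 = 173.04 / 0.084 = 2060 g/s

2060 g/s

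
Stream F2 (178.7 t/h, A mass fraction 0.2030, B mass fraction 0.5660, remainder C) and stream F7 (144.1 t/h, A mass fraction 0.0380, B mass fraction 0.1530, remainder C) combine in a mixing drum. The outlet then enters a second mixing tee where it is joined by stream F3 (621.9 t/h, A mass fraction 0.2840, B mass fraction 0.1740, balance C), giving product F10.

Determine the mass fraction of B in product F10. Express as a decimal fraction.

0.2449

Overall, product flow = 944.7 t/h.
B in = 178.7×0.566 + 144.1×0.153 + 621.9×0.174 = 231.4 t/h.
B fraction in F10 = 0.2449.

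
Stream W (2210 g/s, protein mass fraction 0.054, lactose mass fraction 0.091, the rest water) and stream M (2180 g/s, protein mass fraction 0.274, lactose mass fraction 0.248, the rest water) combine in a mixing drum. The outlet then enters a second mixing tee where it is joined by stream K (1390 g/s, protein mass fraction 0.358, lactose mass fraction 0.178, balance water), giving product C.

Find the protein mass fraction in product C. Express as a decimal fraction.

Overall, product flow = 5780 g/s.
protein in = 2210×0.054 + 2180×0.274 + 1390×0.358 = 1214.3 g/s.
protein fraction in C = 0.210.

0.210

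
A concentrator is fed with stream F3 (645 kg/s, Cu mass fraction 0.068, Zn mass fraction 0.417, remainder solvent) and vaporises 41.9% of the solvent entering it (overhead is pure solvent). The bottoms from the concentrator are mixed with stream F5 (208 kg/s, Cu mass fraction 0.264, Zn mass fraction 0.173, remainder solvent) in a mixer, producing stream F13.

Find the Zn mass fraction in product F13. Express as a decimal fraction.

Vapour removed = 0.419×0.515×645 = 139.18 kg/s; concentrate = 505.82 kg/s.
Zn reaching the mixer = 268.96 (from concentrate) + 208×0.173 = 304.95 kg/s.
Product flow = 505.82 + 208 = 713.82 kg/s; Zn fraction = 0.427.

0.427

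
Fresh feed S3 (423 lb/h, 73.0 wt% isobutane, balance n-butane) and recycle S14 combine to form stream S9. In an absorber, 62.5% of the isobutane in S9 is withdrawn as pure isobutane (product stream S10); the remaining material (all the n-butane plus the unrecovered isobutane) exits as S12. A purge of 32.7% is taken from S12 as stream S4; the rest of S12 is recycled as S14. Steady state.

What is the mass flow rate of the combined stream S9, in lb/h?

n-butane enters only via S3 and leaves only via the purge: 423×0.270 = 0.327×(n-butane in S12), and the absorber passes all n-butane, so n-butane in S9 = n-butane in S12 = 349.27 lb/h.
isobutane in S9: m_A = 423×0.730 + (1−0.327)·(1−0.625)·m_A, so m_A = 308.79/0.7476 = 413.03 lb/h.
S9 = 413.03 + 349.27 = 762.29 lb/h.

762.3 lb/h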